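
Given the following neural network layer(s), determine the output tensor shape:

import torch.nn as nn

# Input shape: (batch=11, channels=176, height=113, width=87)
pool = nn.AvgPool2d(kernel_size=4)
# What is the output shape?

Input shape: (11, 176, 113, 87)
Output shape: (11, 176, 28, 21)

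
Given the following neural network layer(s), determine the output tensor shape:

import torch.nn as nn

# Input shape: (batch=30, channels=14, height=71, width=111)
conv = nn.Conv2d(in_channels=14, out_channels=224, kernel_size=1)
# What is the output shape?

Input shape: (30, 14, 71, 111)
Output shape: (30, 224, 71, 111)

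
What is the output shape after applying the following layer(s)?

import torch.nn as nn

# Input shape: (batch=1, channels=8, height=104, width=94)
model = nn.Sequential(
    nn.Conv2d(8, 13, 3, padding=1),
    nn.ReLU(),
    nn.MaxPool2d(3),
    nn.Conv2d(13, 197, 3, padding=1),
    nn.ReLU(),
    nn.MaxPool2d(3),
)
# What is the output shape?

Input shape: (1, 8, 104, 94)
  -> after first Conv2d: (1, 13, 104, 94)
  -> after first MaxPool2d: (1, 13, 34, 31)
  -> after second Conv2d: (1, 197, 34, 31)
Output shape: (1, 197, 11, 10)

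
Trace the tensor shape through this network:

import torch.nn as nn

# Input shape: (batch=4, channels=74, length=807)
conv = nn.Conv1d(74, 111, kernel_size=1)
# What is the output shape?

Input shape: (4, 74, 807)
Output shape: (4, 111, 807)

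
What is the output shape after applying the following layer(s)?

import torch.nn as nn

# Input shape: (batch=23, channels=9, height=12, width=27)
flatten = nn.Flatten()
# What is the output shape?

Input shape: (23, 9, 12, 27)
Output shape: (23, 2916)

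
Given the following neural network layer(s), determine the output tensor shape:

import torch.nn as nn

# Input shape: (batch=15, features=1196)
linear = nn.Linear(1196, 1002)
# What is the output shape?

Input shape: (15, 1196)
Output shape: (15, 1002)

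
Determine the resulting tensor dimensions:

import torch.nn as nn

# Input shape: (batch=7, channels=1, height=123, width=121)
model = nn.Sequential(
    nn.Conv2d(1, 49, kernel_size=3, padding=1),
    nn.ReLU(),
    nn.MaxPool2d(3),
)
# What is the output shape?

Input shape: (7, 1, 123, 121)
  -> after Conv2d: (7, 49, 123, 121)
  -> after ReLU: (7, 49, 123, 121)
Output shape: (7, 49, 41, 40)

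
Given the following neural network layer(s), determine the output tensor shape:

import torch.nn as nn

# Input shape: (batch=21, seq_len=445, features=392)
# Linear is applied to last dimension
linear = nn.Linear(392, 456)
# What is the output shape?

Input shape: (21, 445, 392)
Output shape: (21, 445, 456)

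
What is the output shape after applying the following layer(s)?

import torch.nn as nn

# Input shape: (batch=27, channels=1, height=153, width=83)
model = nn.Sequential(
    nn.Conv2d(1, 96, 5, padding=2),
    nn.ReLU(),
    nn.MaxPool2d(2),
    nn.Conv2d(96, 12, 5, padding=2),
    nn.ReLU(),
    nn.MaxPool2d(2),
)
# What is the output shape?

Input shape: (27, 1, 153, 83)
  -> after first Conv2d: (27, 96, 153, 83)
  -> after first MaxPool2d: (27, 96, 76, 41)
  -> after second Conv2d: (27, 12, 76, 41)
Output shape: (27, 12, 38, 20)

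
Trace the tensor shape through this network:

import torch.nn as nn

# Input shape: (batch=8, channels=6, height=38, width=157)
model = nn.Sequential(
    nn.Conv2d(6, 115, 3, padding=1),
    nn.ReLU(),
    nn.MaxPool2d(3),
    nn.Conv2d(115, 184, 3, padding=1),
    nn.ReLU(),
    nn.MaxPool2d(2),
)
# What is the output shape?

Input shape: (8, 6, 38, 157)
  -> after first Conv2d: (8, 115, 38, 157)
  -> after first MaxPool2d: (8, 115, 12, 52)
  -> after second Conv2d: (8, 184, 12, 52)
Output shape: (8, 184, 6, 26)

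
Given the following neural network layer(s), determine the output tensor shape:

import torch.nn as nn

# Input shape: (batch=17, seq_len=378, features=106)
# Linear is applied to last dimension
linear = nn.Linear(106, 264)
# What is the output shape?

Input shape: (17, 378, 106)
Output shape: (17, 378, 264)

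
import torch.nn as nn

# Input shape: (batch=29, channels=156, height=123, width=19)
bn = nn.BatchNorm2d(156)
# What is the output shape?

Input shape: (29, 156, 123, 19)
Output shape: (29, 156, 123, 19)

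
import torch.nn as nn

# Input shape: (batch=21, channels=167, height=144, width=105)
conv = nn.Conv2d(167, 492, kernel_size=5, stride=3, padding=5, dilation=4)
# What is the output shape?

Input shape: (21, 167, 144, 105)
Output shape: (21, 492, 46, 33)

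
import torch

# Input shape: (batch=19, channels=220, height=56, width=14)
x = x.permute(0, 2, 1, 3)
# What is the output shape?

Input shape: (19, 220, 56, 14)
Output shape: (19, 56, 220, 14)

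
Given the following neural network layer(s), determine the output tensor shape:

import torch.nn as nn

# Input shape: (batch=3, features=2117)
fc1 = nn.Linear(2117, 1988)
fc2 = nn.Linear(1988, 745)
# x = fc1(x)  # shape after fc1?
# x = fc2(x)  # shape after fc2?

Input shape: (3, 2117)
  -> after fc1: (3, 1988)
Output shape: (3, 745)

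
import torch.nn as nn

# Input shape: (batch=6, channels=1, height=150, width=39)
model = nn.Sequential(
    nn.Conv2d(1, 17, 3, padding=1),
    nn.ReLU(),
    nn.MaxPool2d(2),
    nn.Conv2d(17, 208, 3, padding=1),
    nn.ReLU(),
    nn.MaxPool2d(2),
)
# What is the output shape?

Input shape: (6, 1, 150, 39)
  -> after first Conv2d: (6, 17, 150, 39)
  -> after first MaxPool2d: (6, 17, 75, 19)
  -> after second Conv2d: (6, 208, 75, 19)
Output shape: (6, 208, 37, 9)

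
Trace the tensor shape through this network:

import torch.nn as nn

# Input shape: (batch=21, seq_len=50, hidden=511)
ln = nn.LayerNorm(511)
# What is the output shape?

Input shape: (21, 50, 511)
Output shape: (21, 50, 511)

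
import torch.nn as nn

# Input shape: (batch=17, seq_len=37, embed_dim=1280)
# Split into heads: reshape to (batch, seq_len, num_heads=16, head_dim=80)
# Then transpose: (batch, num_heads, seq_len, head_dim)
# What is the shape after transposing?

Input shape: (17, 37, 1280)
  -> after reshape: (17, 37, 16, 80)
Output shape: (17, 16, 37, 80)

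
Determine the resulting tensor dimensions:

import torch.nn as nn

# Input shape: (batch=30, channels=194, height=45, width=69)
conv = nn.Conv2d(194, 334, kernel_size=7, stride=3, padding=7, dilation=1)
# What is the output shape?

Input shape: (30, 194, 45, 69)
Output shape: (30, 334, 18, 26)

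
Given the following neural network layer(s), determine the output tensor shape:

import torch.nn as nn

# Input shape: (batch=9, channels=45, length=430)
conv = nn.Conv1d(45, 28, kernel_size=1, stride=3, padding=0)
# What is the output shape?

Input shape: (9, 45, 430)
Output shape: (9, 28, 144)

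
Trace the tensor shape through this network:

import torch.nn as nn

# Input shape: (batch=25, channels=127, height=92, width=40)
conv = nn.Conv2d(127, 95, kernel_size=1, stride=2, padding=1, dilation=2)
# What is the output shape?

Input shape: (25, 127, 92, 40)
Output shape: (25, 95, 47, 21)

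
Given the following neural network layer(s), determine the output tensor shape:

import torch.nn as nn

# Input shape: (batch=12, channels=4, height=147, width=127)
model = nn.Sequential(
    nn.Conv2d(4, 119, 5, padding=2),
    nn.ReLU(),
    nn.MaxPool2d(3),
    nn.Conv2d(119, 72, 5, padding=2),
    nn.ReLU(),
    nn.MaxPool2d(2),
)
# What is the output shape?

Input shape: (12, 4, 147, 127)
  -> after first Conv2d: (12, 119, 147, 127)
  -> after first MaxPool2d: (12, 119, 49, 42)
  -> after second Conv2d: (12, 72, 49, 42)
Output shape: (12, 72, 24, 21)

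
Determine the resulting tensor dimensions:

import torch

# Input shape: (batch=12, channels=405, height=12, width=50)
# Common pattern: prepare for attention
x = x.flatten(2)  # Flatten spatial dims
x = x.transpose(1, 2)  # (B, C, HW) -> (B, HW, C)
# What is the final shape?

Input shape: (12, 405, 12, 50)
  -> after flatten(2): (12, 405, 600)
Output shape: (12, 600, 405)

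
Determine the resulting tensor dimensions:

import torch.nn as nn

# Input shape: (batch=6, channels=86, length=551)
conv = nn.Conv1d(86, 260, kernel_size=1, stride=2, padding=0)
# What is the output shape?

Input shape: (6, 86, 551)
Output shape: (6, 260, 276)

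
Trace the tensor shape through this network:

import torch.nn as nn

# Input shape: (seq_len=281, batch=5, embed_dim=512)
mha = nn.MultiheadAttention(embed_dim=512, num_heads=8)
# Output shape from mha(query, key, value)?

Input shape: (281, 5, 512)
Output shape: (281, 5, 512)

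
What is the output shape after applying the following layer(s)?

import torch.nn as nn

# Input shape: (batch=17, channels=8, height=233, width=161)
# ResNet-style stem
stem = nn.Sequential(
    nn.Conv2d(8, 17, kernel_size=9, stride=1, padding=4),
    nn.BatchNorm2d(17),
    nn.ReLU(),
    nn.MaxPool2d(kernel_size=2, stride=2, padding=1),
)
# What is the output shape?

Input shape: (17, 8, 233, 161)
  -> after Conv2d 9x9 stride=1: (17, 17, 233, 161)
Output shape: (17, 17, 117, 81)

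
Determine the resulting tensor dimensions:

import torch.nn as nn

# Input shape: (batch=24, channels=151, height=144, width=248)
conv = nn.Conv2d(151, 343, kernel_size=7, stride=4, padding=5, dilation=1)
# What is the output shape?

Input shape: (24, 151, 144, 248)
Output shape: (24, 343, 37, 63)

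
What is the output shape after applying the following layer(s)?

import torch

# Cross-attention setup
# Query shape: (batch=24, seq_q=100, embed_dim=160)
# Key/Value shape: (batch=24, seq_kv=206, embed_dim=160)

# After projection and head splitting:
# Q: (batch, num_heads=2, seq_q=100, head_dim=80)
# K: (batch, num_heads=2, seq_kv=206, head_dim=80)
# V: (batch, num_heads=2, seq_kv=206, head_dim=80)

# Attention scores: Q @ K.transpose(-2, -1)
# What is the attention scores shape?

Input shape: (24, 100, 160)
Output shape: (24, 2, 100, 206)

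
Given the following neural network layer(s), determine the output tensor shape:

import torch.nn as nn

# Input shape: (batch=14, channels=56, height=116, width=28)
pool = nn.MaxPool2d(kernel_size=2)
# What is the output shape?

Input shape: (14, 56, 116, 28)
Output shape: (14, 56, 58, 14)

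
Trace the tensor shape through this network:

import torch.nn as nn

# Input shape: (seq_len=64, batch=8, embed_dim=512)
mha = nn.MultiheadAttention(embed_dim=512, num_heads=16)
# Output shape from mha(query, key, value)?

Input shape: (64, 8, 512)
Output shape: (64, 8, 512)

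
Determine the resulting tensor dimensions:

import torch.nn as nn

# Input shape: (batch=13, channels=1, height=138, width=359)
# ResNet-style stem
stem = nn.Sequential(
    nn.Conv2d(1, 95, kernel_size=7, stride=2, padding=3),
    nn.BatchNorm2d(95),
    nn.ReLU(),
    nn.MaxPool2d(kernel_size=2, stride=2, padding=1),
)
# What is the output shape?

Input shape: (13, 1, 138, 359)
  -> after Conv2d 7x7 stride=2: (13, 95, 69, 180)
Output shape: (13, 95, 35, 91)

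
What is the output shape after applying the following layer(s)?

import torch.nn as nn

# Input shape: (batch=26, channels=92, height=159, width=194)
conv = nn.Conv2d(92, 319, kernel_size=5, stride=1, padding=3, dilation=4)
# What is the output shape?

Input shape: (26, 92, 159, 194)
Output shape: (26, 319, 149, 184)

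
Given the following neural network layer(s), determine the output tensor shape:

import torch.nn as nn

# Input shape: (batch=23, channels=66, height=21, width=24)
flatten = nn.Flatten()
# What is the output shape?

Input shape: (23, 66, 21, 24)
Output shape: (23, 33264)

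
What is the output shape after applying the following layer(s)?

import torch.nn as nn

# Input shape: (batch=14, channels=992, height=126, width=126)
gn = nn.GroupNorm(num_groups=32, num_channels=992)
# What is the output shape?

Input shape: (14, 992, 126, 126)
Output shape: (14, 992, 126, 126)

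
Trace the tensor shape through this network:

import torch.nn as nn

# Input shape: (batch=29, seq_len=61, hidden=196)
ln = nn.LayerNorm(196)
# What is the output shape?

Input shape: (29, 61, 196)
Output shape: (29, 61, 196)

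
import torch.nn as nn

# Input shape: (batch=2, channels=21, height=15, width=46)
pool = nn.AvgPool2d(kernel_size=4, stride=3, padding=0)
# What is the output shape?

Input shape: (2, 21, 15, 46)
Output shape: (2, 21, 4, 15)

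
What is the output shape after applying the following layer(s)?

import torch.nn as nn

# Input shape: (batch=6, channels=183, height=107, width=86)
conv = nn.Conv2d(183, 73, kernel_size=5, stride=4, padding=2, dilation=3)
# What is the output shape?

Input shape: (6, 183, 107, 86)
Output shape: (6, 73, 25, 20)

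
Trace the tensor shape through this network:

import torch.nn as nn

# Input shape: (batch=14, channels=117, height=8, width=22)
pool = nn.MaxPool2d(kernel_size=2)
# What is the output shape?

Input shape: (14, 117, 8, 22)
Output shape: (14, 117, 4, 11)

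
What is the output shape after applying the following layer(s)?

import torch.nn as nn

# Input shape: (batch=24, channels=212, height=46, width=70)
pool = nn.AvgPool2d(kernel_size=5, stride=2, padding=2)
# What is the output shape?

Input shape: (24, 212, 46, 70)
Output shape: (24, 212, 23, 35)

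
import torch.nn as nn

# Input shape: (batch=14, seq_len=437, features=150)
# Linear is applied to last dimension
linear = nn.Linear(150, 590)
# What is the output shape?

Input shape: (14, 437, 150)
Output shape: (14, 437, 590)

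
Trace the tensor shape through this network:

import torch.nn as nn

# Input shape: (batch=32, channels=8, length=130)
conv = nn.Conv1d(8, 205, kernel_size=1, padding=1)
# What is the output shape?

Input shape: (32, 8, 130)
Output shape: (32, 205, 132)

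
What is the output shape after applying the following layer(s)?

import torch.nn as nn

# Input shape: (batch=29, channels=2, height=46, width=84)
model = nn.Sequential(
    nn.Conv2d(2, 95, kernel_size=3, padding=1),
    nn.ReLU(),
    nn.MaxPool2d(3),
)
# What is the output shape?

Input shape: (29, 2, 46, 84)
  -> after Conv2d: (29, 95, 46, 84)
  -> after ReLU: (29, 95, 46, 84)
Output shape: (29, 95, 15, 28)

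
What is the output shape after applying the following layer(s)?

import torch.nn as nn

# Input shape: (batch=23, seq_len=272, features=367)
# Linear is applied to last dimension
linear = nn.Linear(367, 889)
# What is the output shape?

Input shape: (23, 272, 367)
Output shape: (23, 272, 889)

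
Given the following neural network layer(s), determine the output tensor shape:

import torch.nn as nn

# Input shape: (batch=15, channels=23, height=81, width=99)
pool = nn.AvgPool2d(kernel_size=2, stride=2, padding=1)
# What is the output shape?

Input shape: (15, 23, 81, 99)
Output shape: (15, 23, 41, 50)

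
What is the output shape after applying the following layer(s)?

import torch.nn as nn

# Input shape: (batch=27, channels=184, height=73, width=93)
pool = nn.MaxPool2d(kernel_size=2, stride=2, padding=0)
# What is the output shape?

Input shape: (27, 184, 73, 93)
Output shape: (27, 184, 36, 46)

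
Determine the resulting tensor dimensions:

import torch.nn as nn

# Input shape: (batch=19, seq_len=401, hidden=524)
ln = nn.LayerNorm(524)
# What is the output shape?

Input shape: (19, 401, 524)
Output shape: (19, 401, 524)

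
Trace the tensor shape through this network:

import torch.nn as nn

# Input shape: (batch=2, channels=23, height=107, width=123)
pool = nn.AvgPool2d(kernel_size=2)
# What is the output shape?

Input shape: (2, 23, 107, 123)
Output shape: (2, 23, 53, 61)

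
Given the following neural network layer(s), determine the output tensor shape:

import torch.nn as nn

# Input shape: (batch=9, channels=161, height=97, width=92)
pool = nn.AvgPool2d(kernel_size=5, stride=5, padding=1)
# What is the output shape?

Input shape: (9, 161, 97, 92)
Output shape: (9, 161, 19, 18)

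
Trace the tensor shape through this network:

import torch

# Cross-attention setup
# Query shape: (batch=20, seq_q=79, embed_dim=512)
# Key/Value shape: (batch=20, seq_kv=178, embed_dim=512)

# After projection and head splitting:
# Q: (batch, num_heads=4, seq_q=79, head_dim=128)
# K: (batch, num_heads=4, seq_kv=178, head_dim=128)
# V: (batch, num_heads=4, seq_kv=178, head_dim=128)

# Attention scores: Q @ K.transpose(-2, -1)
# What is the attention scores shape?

Input shape: (20, 79, 512)
Output shape: (20, 4, 79, 178)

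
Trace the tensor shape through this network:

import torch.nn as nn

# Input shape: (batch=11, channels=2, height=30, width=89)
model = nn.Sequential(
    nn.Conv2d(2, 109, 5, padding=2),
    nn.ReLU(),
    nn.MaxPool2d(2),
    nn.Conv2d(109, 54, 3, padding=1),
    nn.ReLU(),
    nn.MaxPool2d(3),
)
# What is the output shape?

Input shape: (11, 2, 30, 89)
  -> after first Conv2d: (11, 109, 30, 89)
  -> after first MaxPool2d: (11, 109, 15, 44)
  -> after second Conv2d: (11, 54, 15, 44)
Output shape: (11, 54, 5, 14)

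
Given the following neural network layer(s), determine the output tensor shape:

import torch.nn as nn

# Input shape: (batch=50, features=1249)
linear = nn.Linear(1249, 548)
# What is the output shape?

Input shape: (50, 1249)
Output shape: (50, 548)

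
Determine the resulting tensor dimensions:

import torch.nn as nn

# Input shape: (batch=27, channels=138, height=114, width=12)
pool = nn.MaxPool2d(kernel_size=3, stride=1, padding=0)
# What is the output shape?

Input shape: (27, 138, 114, 12)
Output shape: (27, 138, 112, 10)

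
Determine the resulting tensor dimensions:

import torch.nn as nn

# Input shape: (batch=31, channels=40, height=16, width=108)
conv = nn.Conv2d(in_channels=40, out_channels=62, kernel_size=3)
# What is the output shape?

Input shape: (31, 40, 16, 108)
Output shape: (31, 62, 14, 106)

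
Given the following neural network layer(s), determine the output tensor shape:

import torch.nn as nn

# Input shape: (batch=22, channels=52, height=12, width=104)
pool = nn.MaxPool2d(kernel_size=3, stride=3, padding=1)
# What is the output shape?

Input shape: (22, 52, 12, 104)
Output shape: (22, 52, 4, 35)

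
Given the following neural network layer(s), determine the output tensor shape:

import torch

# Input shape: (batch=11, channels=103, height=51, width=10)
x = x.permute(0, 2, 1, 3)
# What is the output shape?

Input shape: (11, 103, 51, 10)
Output shape: (11, 51, 103, 10)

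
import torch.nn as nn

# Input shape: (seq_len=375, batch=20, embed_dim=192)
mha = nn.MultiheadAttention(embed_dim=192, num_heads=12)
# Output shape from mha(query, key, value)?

Input shape: (375, 20, 192)
Output shape: (375, 20, 192)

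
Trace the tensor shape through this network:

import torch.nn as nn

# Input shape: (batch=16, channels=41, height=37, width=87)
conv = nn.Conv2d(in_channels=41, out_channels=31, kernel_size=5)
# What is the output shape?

Input shape: (16, 41, 37, 87)
Output shape: (16, 31, 33, 83)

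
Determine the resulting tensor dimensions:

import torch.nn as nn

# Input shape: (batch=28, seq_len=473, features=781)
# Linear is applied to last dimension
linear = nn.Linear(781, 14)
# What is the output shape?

Input shape: (28, 473, 781)
Output shape: (28, 473, 14)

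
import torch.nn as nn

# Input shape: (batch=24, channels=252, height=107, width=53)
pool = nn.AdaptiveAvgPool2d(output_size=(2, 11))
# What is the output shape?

Input shape: (24, 252, 107, 53)
Output shape: (24, 252, 2, 11)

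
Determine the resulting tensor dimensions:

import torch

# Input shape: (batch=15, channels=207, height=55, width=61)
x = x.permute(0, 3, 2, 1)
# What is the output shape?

Input shape: (15, 207, 55, 61)
Output shape: (15, 61, 55, 207)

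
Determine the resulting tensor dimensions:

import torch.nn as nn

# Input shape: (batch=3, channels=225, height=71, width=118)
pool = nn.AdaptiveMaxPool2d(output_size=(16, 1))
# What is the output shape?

Input shape: (3, 225, 71, 118)
Output shape: (3, 225, 16, 1)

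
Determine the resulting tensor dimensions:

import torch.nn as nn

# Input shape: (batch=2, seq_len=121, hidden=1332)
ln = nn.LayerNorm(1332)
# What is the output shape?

Input shape: (2, 121, 1332)
Output shape: (2, 121, 1332)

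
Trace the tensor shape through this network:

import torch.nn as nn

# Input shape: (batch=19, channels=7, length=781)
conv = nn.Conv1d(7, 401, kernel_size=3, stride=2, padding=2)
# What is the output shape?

Input shape: (19, 7, 781)
Output shape: (19, 401, 392)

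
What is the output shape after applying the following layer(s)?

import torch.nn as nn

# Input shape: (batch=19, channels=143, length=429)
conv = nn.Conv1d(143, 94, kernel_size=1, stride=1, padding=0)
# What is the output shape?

Input shape: (19, 143, 429)
Output shape: (19, 94, 429)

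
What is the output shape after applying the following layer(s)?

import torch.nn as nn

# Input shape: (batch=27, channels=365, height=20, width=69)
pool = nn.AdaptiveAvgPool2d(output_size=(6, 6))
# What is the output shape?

Input shape: (27, 365, 20, 69)
Output shape: (27, 365, 6, 6)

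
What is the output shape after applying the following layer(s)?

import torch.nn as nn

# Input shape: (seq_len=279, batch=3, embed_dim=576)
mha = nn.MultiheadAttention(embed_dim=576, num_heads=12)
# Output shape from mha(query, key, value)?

Input shape: (279, 3, 576)
Output shape: (279, 3, 576)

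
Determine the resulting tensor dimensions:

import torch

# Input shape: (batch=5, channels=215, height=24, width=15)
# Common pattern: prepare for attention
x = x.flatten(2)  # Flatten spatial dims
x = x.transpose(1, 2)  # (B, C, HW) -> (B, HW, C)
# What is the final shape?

Input shape: (5, 215, 24, 15)
  -> after flatten(2): (5, 215, 360)
Output shape: (5, 360, 215)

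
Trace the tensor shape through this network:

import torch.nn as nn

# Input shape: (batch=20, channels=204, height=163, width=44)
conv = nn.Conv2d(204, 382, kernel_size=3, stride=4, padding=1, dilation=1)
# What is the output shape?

Input shape: (20, 204, 163, 44)
Output shape: (20, 382, 41, 11)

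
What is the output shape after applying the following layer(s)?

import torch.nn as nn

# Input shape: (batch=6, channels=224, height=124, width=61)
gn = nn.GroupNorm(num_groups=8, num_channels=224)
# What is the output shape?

Input shape: (6, 224, 124, 61)
Output shape: (6, 224, 124, 61)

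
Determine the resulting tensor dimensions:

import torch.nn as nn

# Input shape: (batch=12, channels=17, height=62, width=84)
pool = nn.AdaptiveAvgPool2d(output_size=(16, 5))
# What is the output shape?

Input shape: (12, 17, 62, 84)
Output shape: (12, 17, 16, 5)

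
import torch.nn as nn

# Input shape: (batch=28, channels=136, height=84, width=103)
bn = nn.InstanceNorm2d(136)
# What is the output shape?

Input shape: (28, 136, 84, 103)
Output shape: (28, 136, 84, 103)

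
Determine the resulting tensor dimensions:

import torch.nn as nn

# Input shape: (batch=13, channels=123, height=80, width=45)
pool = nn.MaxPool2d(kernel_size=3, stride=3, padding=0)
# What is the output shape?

Input shape: (13, 123, 80, 45)
Output shape: (13, 123, 26, 15)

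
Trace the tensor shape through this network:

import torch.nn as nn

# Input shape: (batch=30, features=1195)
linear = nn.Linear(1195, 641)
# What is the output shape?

Input shape: (30, 1195)
Output shape: (30, 641)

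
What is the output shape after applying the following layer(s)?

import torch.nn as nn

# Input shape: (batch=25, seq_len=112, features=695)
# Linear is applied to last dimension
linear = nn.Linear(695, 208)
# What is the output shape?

Input shape: (25, 112, 695)
Output shape: (25, 112, 208)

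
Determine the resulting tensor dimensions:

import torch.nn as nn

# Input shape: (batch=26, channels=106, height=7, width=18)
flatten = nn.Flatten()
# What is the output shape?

Input shape: (26, 106, 7, 18)
Output shape: (26, 13356)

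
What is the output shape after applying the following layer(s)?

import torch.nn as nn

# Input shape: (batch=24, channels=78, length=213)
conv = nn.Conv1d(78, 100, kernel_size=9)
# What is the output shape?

Input shape: (24, 78, 213)
Output shape: (24, 100, 205)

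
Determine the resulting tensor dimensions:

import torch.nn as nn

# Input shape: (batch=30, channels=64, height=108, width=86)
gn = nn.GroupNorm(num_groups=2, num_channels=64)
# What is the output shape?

Input shape: (30, 64, 108, 86)
Output shape: (30, 64, 108, 86)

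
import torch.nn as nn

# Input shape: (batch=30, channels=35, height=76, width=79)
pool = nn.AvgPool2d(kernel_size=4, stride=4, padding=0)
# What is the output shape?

Input shape: (30, 35, 76, 79)
Output shape: (30, 35, 19, 19)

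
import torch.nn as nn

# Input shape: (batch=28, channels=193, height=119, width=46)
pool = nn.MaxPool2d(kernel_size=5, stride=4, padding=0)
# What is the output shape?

Input shape: (28, 193, 119, 46)
Output shape: (28, 193, 29, 11)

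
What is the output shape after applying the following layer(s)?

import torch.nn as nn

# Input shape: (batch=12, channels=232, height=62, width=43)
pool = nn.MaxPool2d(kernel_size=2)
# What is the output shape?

Input shape: (12, 232, 62, 43)
Output shape: (12, 232, 31, 21)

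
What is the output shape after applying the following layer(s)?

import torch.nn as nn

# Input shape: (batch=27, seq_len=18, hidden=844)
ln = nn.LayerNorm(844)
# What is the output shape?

Input shape: (27, 18, 844)
Output shape: (27, 18, 844)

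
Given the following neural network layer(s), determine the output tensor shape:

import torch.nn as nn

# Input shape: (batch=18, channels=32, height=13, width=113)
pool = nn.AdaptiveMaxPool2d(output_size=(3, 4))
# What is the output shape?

Input shape: (18, 32, 13, 113)
Output shape: (18, 32, 3, 4)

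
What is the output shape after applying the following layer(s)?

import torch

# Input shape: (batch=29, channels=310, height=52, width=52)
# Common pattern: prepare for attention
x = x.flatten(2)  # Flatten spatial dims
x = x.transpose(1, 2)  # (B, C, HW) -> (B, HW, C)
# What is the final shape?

Input shape: (29, 310, 52, 52)
  -> after flatten(2): (29, 310, 2704)
Output shape: (29, 2704, 310)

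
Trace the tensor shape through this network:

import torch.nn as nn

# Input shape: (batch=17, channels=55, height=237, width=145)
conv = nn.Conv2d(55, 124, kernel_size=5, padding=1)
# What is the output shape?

Input shape: (17, 55, 237, 145)
Output shape: (17, 124, 235, 143)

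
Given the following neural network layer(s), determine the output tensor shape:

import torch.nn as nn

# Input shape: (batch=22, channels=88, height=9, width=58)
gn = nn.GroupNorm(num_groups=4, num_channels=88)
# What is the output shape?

Input shape: (22, 88, 9, 58)
Output shape: (22, 88, 9, 58)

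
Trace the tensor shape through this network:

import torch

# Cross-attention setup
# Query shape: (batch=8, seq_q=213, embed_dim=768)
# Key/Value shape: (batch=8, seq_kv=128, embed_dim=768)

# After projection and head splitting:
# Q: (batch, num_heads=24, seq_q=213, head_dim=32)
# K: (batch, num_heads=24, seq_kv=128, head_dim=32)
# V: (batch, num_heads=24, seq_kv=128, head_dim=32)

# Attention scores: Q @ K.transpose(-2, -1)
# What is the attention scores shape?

Input shape: (8, 213, 768)
Output shape: (8, 24, 213, 128)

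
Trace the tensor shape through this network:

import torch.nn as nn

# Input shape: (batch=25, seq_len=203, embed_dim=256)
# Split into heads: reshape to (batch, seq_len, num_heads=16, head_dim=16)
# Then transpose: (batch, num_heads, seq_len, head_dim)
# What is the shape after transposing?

Input shape: (25, 203, 256)
  -> after reshape: (25, 203, 16, 16)
Output shape: (25, 16, 203, 16)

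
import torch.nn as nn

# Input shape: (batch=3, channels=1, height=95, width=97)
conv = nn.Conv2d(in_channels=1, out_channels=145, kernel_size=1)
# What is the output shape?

Input shape: (3, 1, 95, 97)
Output shape: (3, 145, 95, 97)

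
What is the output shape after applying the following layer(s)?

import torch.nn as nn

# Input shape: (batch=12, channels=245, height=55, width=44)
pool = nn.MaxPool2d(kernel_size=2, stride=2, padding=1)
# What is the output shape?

Input shape: (12, 245, 55, 44)
Output shape: (12, 245, 28, 23)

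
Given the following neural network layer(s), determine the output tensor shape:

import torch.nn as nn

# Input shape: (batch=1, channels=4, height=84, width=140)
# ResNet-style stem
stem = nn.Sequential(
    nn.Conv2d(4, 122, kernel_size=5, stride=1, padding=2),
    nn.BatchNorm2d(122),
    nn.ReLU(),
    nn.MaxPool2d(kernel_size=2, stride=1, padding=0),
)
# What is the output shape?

Input shape: (1, 4, 84, 140)
  -> after Conv2d 5x5 stride=1: (1, 122, 84, 140)
Output shape: (1, 122, 83, 139)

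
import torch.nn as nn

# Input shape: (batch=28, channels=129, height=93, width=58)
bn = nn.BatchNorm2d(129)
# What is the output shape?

Input shape: (28, 129, 93, 58)
Output shape: (28, 129, 93, 58)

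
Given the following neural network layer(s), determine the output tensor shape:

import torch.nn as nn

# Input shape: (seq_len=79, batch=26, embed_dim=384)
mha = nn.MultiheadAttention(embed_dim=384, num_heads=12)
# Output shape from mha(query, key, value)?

Input shape: (79, 26, 384)
Output shape: (79, 26, 384)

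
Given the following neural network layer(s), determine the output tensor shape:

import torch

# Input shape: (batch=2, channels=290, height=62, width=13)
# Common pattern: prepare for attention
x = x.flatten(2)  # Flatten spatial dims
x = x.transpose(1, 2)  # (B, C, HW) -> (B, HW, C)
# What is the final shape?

Input shape: (2, 290, 62, 13)
  -> after flatten(2): (2, 290, 806)
Output shape: (2, 806, 290)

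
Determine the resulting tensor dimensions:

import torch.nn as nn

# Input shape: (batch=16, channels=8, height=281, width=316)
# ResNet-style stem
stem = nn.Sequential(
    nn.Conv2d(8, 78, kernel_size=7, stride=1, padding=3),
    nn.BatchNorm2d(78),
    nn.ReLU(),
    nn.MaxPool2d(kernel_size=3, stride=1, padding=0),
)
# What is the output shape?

Input shape: (16, 8, 281, 316)
  -> after Conv2d 7x7 stride=1: (16, 78, 281, 316)
Output shape: (16, 78, 279, 314)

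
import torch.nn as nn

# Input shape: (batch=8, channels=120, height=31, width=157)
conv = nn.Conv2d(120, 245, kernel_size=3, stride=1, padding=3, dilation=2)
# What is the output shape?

Input shape: (8, 120, 31, 157)
Output shape: (8, 245, 33, 159)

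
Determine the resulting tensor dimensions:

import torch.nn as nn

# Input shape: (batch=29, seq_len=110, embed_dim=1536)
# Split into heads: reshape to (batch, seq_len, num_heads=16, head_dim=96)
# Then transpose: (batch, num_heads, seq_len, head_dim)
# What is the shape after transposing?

Input shape: (29, 110, 1536)
  -> after reshape: (29, 110, 16, 96)
Output shape: (29, 16, 110, 96)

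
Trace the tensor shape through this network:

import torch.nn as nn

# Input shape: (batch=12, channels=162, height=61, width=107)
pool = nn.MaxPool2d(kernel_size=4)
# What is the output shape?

Input shape: (12, 162, 61, 107)
Output shape: (12, 162, 15, 26)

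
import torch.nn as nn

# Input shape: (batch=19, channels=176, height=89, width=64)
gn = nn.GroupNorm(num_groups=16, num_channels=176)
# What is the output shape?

Input shape: (19, 176, 89, 64)
Output shape: (19, 176, 89, 64)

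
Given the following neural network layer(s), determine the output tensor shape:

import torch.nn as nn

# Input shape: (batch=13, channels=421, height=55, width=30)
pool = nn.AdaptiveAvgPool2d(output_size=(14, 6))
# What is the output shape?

Input shape: (13, 421, 55, 30)
Output shape: (13, 421, 14, 6)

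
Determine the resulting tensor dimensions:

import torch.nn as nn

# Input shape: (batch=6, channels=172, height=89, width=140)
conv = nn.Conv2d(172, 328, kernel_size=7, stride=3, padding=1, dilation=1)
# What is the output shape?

Input shape: (6, 172, 89, 140)
Output shape: (6, 328, 29, 46)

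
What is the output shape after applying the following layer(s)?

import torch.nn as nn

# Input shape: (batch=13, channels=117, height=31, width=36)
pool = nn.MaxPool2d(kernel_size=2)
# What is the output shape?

Input shape: (13, 117, 31, 36)
Output shape: (13, 117, 15, 18)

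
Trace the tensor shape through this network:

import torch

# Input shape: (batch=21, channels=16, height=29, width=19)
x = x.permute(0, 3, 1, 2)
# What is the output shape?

Input shape: (21, 16, 29, 19)
Output shape: (21, 19, 16, 29)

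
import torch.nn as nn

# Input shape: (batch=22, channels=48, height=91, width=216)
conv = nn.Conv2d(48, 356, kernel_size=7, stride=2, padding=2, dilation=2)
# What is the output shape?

Input shape: (22, 48, 91, 216)
Output shape: (22, 356, 42, 104)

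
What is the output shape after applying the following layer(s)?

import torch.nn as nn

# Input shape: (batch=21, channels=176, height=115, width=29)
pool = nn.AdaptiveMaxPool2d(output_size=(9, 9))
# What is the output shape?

Input shape: (21, 176, 115, 29)
Output shape: (21, 176, 9, 9)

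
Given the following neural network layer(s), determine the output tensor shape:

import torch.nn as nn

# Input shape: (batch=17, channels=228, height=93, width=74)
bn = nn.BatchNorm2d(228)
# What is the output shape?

Input shape: (17, 228, 93, 74)
Output shape: (17, 228, 93, 74)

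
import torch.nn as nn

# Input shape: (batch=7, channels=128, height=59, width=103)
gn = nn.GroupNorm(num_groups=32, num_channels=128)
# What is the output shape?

Input shape: (7, 128, 59, 103)
Output shape: (7, 128, 59, 103)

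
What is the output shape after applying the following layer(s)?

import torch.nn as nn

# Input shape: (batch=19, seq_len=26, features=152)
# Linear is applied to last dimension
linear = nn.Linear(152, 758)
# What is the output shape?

Input shape: (19, 26, 152)
Output shape: (19, 26, 758)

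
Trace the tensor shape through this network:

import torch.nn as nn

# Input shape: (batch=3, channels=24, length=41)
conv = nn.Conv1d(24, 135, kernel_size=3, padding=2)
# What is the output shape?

Input shape: (3, 24, 41)
Output shape: (3, 135, 43)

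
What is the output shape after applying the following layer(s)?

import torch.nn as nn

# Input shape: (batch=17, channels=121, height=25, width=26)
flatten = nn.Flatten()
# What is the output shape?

Input shape: (17, 121, 25, 26)
Output shape: (17, 78650)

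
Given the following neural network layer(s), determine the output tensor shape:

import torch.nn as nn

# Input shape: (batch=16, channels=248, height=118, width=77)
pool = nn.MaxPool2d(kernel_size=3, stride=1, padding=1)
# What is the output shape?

Input shape: (16, 248, 118, 77)
Output shape: (16, 248, 118, 77)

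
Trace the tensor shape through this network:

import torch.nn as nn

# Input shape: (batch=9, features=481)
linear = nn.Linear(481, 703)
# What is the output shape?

Input shape: (9, 481)
Output shape: (9, 703)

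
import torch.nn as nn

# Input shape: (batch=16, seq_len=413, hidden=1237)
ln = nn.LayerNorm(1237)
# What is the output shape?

Input shape: (16, 413, 1237)
Output shape: (16, 413, 1237)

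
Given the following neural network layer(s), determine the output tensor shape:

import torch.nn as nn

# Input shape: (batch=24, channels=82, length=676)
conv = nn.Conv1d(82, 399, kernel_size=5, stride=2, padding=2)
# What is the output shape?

Input shape: (24, 82, 676)
Output shape: (24, 399, 338)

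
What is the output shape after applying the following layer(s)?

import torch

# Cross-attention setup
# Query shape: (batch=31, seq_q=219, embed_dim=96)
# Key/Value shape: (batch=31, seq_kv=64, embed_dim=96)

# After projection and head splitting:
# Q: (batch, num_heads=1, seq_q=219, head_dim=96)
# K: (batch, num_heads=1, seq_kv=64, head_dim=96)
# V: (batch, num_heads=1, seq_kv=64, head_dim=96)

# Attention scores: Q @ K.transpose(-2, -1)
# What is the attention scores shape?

Input shape: (31, 219, 96)
Output shape: (31, 1, 219, 64)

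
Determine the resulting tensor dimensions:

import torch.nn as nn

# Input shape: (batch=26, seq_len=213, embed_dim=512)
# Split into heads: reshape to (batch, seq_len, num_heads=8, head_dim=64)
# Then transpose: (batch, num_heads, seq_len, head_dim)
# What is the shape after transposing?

Input shape: (26, 213, 512)
  -> after reshape: (26, 213, 8, 64)
Output shape: (26, 8, 213, 64)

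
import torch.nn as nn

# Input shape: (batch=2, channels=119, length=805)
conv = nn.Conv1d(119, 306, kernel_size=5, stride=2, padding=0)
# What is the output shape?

Input shape: (2, 119, 805)
Output shape: (2, 306, 401)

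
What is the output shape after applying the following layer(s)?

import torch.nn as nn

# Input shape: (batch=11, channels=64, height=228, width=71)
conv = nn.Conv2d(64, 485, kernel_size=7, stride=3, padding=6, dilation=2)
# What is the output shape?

Input shape: (11, 64, 228, 71)
Output shape: (11, 485, 76, 24)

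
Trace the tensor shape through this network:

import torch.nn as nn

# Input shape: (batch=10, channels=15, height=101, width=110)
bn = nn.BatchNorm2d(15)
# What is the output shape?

Input shape: (10, 15, 101, 110)
Output shape: (10, 15, 101, 110)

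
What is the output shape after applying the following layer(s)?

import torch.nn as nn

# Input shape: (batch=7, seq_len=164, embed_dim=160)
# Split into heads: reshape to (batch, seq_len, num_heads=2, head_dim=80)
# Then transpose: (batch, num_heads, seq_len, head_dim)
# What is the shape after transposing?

Input shape: (7, 164, 160)
  -> after reshape: (7, 164, 2, 80)
Output shape: (7, 2, 164, 80)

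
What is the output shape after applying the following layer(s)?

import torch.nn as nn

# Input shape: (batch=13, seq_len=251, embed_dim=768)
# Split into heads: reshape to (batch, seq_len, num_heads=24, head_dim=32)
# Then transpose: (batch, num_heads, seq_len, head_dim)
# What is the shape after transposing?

Input shape: (13, 251, 768)
  -> after reshape: (13, 251, 24, 32)
Output shape: (13, 24, 251, 32)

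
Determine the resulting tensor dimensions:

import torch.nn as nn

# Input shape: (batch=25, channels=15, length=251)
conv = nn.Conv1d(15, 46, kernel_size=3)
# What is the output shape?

Input shape: (25, 15, 251)
Output shape: (25, 46, 249)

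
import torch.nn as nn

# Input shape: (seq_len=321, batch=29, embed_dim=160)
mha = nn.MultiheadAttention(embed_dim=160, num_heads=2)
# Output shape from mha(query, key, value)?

Input shape: (321, 29, 160)
Output shape: (321, 29, 160)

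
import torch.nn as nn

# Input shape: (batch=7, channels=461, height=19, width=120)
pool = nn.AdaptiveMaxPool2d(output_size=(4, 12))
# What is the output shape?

Input shape: (7, 461, 19, 120)
Output shape: (7, 461, 4, 12)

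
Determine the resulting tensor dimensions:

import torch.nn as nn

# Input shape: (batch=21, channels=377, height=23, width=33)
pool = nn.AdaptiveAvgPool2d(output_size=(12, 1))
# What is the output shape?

Input shape: (21, 377, 23, 33)
Output shape: (21, 377, 12, 1)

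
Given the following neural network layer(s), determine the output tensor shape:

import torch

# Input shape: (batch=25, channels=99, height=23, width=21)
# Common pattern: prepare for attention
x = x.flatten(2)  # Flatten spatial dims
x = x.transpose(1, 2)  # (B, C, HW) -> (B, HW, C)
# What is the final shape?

Input shape: (25, 99, 23, 21)
  -> after flatten(2): (25, 99, 483)
Output shape: (25, 483, 99)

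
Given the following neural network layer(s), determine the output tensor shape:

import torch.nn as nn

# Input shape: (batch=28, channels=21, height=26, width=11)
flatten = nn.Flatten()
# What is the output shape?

Input shape: (28, 21, 26, 11)
Output shape: (28, 6006)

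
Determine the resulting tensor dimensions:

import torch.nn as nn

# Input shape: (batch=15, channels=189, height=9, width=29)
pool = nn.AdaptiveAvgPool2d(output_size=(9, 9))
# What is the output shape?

Input shape: (15, 189, 9, 29)
Output shape: (15, 189, 9, 9)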